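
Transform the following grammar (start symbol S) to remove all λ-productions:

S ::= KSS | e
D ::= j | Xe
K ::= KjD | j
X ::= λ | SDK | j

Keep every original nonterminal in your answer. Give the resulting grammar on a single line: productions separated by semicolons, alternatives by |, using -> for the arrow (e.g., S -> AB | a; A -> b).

S -> e | KSS; D -> e | j | Xe; K -> j | KjD; X -> j | SDK

Nullable set: {X}.
D -> Xe: X nullable, giving Xe | e.
Drop X -> λ.
Unchanged (no nullable symbols): S -> KSS; S -> e; D -> j; K -> KjD; K -> j; X -> SDK; X -> j.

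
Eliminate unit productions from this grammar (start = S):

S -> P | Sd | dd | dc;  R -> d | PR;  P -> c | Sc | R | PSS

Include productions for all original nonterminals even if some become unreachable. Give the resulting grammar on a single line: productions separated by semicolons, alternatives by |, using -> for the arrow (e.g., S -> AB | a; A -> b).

Unit productions: P->R, S->P.
Unit pairs (A ⇒* B via units): (P,R), (S,P), (S,R).
S: inherits non-unit rules of {P, R, S} → PR | PSS | Sc | Sd | c | d | dc | dd.
P: inherits non-unit rules of {P, R} → PR | PSS | Sc | c | d.
R: inherits non-unit rules of {R} → PR | d.

S -> c | d | PR | Sc | Sd | dc | dd | PSS; P -> c | d | PR | Sc | PSS; R -> d | PR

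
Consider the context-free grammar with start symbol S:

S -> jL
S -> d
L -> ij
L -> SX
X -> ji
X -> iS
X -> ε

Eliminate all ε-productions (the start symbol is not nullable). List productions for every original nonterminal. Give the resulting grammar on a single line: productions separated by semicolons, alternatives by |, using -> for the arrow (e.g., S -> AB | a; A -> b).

S -> d | jL; L -> S | SX | ij; X -> iS | ji

Nullable set: {X}.
L -> SX: X nullable, giving S | SX.
Drop X -> ε.
Unchanged (no nullable symbols): S -> d; S -> jL; L -> ij; X -> iS; X -> ji.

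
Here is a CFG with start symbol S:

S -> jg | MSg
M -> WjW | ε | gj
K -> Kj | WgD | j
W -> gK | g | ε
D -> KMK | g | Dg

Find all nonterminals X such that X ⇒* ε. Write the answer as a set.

{M, W}

Directly nullable (have an ε-rule): {M, W}.
Not nullable: D, K, S — each has a terminal in every rule's right-hand side or depends on a non-nullable symbol.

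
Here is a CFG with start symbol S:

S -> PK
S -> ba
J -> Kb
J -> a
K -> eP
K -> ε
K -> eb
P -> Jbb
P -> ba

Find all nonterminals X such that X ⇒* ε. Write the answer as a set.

{K}

Directly nullable (have an ε-rule): {K}.
Not nullable: J, P, S — each has a terminal in every rule's right-hand side or depends on a non-nullable symbol.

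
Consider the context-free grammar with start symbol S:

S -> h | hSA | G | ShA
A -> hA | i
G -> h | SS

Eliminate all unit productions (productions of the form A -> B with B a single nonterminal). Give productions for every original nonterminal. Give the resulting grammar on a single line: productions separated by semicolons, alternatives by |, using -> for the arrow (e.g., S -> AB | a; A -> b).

S -> h | SS | ShA | hSA; A -> i | hA; G -> h | SS

Unit productions: S->G.
Unit pairs (A ⇒* B via units): (S,G).
S: inherits non-unit rules of {G, S} → SS | ShA | h | hSA.
A: inherits non-unit rules of {A} → hA | i.
G: inherits non-unit rules of {G} → SS | h.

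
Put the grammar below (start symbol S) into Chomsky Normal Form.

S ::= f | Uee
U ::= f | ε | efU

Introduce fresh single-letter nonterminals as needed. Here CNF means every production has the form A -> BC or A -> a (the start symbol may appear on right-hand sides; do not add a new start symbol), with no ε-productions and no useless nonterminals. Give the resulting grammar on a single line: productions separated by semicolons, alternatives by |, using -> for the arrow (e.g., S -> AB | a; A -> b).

Nullable: {U}; after ε-elimination: S -> f | ee | Uee; U -> f | ef | efU.
No unit productions to eliminate.
TERM: introduce A -> e, B -> f and substitute in every rule of length ≥2.
BIN: S -> UAA becomes S -> UC, C -> AA; U -> ABU becomes U -> AD, D -> BU.

S -> f | AA | UC; A -> e; B -> f; C -> AA; D -> BU; U -> f | AB | AD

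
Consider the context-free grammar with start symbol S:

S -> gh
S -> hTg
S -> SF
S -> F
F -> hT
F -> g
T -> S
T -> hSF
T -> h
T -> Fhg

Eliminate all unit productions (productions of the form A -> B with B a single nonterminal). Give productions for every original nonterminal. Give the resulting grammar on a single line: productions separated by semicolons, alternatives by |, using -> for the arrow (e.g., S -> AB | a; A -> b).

Unit productions: S->F, T->S.
Unit pairs (A ⇒* B via units): (S,F), (T,F), (T,S).
S: inherits non-unit rules of {F, S} → SF | g | gh | hT | hTg.
F: inherits non-unit rules of {F} → g | hT.
T: inherits non-unit rules of {F, S, T} → Fhg | SF | g | gh | h | hSF | hT | hTg.

S -> g | SF | gh | hT | hTg; F -> g | hT; T -> g | h | SF | gh | hT | Fhg | hSF | hTg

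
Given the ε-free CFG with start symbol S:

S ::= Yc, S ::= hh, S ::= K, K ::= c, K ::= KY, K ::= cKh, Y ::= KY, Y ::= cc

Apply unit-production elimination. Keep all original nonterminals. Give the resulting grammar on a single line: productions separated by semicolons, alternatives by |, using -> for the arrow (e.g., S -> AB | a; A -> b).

S -> c | KY | Yc | hh | cKh; K -> c | KY | cKh; Y -> KY | cc

Unit productions: S->K.
Unit pairs (A ⇒* B via units): (S,K).
S: inherits non-unit rules of {K, S} → KY | Yc | c | cKh | hh.
K: inherits non-unit rules of {K} → KY | c | cKh.
Y: inherits non-unit rules of {Y} → KY | cc.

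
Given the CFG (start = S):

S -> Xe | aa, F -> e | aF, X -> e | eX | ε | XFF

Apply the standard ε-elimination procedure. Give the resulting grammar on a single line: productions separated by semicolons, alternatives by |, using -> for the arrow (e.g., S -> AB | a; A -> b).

S -> e | Xe | aa; F -> e | aF; X -> e | FF | eX | XFF

Nullable set: {X}.
S -> Xe: X nullable, giving Xe | e.
Drop X -> ε.
X -> XFF: X nullable, giving FF | XFF.
X -> eX: X nullable, giving e | eX.
Unchanged (no nullable symbols): S -> aa; F -> aF; F -> e; X -> e.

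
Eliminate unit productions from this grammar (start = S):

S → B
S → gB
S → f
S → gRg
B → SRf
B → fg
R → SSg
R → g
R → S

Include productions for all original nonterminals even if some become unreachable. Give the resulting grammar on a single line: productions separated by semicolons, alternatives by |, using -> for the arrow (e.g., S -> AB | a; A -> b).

Unit productions: R->S, S->B.
Unit pairs (A ⇒* B via units): (R,B), (R,S), (S,B).
S: inherits non-unit rules of {B, S} → SRf | f | fg | gB | gRg.
B: inherits non-unit rules of {B} → SRf | fg.
R: inherits non-unit rules of {B, R, S} → SRf | SSg | f | fg | g | gB | gRg.

S -> f | fg | gB | SRf | gRg; B -> fg | SRf; R -> f | g | fg | gB | SRf | SSg | gRg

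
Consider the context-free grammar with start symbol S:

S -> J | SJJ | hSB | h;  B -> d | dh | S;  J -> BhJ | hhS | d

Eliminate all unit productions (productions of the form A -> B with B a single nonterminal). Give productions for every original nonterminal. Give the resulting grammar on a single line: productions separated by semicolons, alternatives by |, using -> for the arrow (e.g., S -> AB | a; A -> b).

Unit productions: B->S, S->J.
Unit pairs (A ⇒* B via units): (B,J), (B,S), (S,J).
S: inherits non-unit rules of {J, S} → BhJ | SJJ | d | h | hSB | hhS.
B: inherits non-unit rules of {B, J, S} → BhJ | SJJ | d | dh | h | hSB | hhS.
J: inherits non-unit rules of {J} → BhJ | d | hhS.

S -> d | h | BhJ | SJJ | hSB | hhS; B -> d | h | dh | BhJ | SJJ | hSB | hhS; J -> d | BhJ | hhS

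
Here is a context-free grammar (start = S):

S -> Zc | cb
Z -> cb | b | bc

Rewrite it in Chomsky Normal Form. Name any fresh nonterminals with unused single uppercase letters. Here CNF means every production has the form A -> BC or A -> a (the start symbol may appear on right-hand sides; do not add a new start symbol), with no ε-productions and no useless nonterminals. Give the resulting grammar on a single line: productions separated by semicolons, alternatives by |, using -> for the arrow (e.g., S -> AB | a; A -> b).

S -> AB | ZA; A -> c; B -> b; Z -> b | AB | BA

No ε-productions.
No unit productions to eliminate.
TERM: introduce B -> b, A -> c and substitute in every rule of length ≥2.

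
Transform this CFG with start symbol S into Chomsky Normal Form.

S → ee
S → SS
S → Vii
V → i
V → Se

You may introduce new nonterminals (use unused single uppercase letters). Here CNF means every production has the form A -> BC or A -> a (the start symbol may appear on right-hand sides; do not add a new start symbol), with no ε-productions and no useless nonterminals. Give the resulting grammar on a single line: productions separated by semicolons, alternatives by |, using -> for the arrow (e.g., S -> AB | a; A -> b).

S -> BB | SS | VC; A -> i; B -> e; C -> AA; V -> i | SB

No ε-productions.
No unit productions to eliminate.
TERM: introduce B -> e, A -> i and substitute in every rule of length ≥2.
BIN: S -> VAA becomes S -> VC, C -> AA.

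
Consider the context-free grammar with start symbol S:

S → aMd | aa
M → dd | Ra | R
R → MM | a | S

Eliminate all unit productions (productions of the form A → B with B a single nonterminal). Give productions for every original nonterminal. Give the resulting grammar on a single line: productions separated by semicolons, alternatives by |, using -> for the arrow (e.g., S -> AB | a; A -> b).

S -> aa | aMd; M -> a | MM | Ra | aa | dd | aMd; R -> a | MM | aa | aMd

Unit productions: M->R, R->S.
Unit pairs (A ⇒* B via units): (M,R), (M,S), (R,S).
S: inherits non-unit rules of {S} → aMd | aa.
M: inherits non-unit rules of {M, R, S} → MM | Ra | a | aMd | aa | dd.
R: inherits non-unit rules of {R, S} → MM | a | aMd | aa.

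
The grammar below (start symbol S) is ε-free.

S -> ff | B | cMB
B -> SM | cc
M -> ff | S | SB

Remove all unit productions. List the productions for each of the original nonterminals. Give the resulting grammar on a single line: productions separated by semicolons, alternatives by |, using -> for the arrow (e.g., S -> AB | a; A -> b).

S -> SM | cc | ff | cMB; B -> SM | cc; M -> SB | SM | cc | ff | cMB

Unit productions: M->S, S->B.
Unit pairs (A ⇒* B via units): (M,B), (M,S), (S,B).
S: inherits non-unit rules of {B, S} → SM | cMB | cc | ff.
B: inherits non-unit rules of {B} → SM | cc.
M: inherits non-unit rules of {B, M, S} → SB | SM | cMB | cc | ff.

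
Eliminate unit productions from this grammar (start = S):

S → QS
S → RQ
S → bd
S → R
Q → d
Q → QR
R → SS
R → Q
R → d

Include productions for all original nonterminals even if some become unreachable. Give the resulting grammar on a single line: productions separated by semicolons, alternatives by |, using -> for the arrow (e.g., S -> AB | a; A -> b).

S -> d | QR | QS | RQ | SS | bd; Q -> d | QR; R -> d | QR | SS

Unit productions: R->Q, S->R.
Unit pairs (A ⇒* B via units): (R,Q), (S,Q), (S,R).
S: inherits non-unit rules of {Q, R, S} → QR | QS | RQ | SS | bd | d.
Q: inherits non-unit rules of {Q} → QR | d.
R: inherits non-unit rules of {Q, R} → QR | SS | d.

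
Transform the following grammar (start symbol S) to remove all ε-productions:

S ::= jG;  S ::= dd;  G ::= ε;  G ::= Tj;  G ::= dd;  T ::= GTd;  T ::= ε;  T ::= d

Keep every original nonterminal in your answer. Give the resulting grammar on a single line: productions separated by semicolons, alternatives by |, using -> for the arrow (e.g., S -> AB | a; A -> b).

S -> j | dd | jG; G -> j | Tj | dd; T -> d | Gd | Td | GTd

Nullable set: {G, T}.
S -> jG: G nullable, giving j | jG.
Drop G -> ε.
G -> Tj: T nullable, giving Tj | j.
Drop T -> ε.
T -> GTd: G, T nullable, giving GTd | Gd | Td | d.
Unchanged (no nullable symbols): S -> dd; G -> dd; T -> d.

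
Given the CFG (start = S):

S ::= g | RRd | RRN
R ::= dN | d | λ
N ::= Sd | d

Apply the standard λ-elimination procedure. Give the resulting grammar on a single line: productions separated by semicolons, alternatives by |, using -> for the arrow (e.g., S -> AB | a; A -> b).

Nullable set: {R}.
S -> RRN: R, R nullable, giving N | RN | RRN.
S -> RRd: R, R nullable, giving RRd | Rd | d.
Drop R -> λ.
Unchanged (no nullable symbols): S -> g; N -> Sd; N -> d; R -> d; R -> dN.

S -> N | d | g | RN | Rd | RRN | RRd; N -> d | Sd; R -> d | dN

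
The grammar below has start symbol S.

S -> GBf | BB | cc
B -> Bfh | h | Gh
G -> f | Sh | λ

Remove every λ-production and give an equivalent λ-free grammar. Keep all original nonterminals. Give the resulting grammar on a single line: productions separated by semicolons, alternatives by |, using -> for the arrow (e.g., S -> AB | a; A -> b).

S -> BB | Bf | cc | GBf; B -> h | Gh | Bfh; G -> f | Sh

Nullable set: {G}.
S -> GBf: G nullable, giving Bf | GBf.
B -> Gh: G nullable, giving Gh | h.
Drop G -> λ.
Unchanged (no nullable symbols): S -> BB; S -> cc; B -> Bfh; B -> h; G -> Sh; G -> f.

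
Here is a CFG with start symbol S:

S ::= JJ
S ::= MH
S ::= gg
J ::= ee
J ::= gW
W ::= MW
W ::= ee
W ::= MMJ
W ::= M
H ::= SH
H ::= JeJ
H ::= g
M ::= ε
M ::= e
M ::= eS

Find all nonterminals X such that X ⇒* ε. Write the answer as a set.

{M, W}

Directly nullable (have an ε-rule): {M}.
W is nullable via W -> M (every symbol on the right is already known nullable).
Not nullable: H, J, S — each has a terminal in every rule's right-hand side or depends on a non-nullable symbol.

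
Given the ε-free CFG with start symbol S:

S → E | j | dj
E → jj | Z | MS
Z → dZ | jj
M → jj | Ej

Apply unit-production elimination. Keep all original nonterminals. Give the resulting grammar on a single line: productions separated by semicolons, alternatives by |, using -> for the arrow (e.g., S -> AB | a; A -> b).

Unit productions: E->Z, S->E.
Unit pairs (A ⇒* B via units): (E,Z), (S,E), (S,Z).
S: inherits non-unit rules of {E, S, Z} → MS | dZ | dj | j | jj.
E: inherits non-unit rules of {E, Z} → MS | dZ | jj.
M: inherits non-unit rules of {M} → Ej | jj.
Z: inherits non-unit rules of {Z} → dZ | jj.

S -> j | MS | dZ | dj | jj; E -> MS | dZ | jj; M -> Ej | jj; Z -> dZ | jj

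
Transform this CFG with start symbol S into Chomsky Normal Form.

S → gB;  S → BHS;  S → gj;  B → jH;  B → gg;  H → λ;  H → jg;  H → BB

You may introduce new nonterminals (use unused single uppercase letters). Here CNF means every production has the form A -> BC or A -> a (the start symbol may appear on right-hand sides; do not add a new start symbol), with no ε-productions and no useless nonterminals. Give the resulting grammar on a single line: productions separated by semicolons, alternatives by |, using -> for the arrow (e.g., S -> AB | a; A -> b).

S -> AB | AC | BD | BS; A -> g; B -> j | AA | CH; C -> j; D -> HS; H -> BB | CA

Nullable: {H}; after ε-elimination: S -> BS | gB | gj | BHS; B -> j | gg | jH; H -> BB | jg.
No unit productions to eliminate.
TERM: introduce A -> g, C -> j and substitute in every rule of length ≥2.
BIN: S -> BHS becomes S -> BD, D -> HS.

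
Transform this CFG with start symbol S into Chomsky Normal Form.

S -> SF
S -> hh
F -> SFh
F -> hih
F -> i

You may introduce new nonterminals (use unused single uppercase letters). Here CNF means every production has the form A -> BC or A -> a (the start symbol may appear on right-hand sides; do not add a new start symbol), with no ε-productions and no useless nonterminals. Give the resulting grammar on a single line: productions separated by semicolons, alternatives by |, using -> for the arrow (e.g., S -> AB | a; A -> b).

S -> AA | SF; A -> h; B -> i; C -> BA; D -> FA; F -> i | AC | SD

No ε-productions.
No unit productions to eliminate.
TERM: introduce A -> h, B -> i and substitute in every rule of length ≥2.
BIN: F -> ABA becomes F -> AC, C -> BA; F -> SFA becomes F -> SD, D -> FA.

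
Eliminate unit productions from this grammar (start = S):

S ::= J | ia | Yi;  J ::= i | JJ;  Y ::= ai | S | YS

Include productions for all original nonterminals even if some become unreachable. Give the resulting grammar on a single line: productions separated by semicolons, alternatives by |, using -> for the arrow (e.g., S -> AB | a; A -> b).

S -> i | JJ | Yi | ia; J -> i | JJ; Y -> i | JJ | YS | Yi | ai | ia

Unit productions: S->J, Y->S.
Unit pairs (A ⇒* B via units): (S,J), (Y,J), (Y,S).
S: inherits non-unit rules of {J, S} → JJ | Yi | i | ia.
J: inherits non-unit rules of {J} → JJ | i.
Y: inherits non-unit rules of {J, S, Y} → JJ | YS | Yi | ai | i | ia.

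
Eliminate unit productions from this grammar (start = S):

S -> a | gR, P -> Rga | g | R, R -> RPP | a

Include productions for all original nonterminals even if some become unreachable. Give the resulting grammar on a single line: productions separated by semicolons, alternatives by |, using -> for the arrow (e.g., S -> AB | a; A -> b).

S -> a | gR; P -> a | g | RPP | Rga; R -> a | RPP

Unit productions: P->R.
Unit pairs (A ⇒* B via units): (P,R).
S: inherits non-unit rules of {S} → a | gR.
P: inherits non-unit rules of {P, R} → RPP | Rga | a | g.
R: inherits non-unit rules of {R} → RPP | a.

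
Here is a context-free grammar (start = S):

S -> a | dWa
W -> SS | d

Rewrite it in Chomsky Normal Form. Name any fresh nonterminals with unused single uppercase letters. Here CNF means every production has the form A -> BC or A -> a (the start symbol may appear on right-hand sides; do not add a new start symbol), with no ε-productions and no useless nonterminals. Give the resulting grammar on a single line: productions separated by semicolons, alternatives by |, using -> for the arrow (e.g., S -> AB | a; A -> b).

S -> a | AC; A -> d; B -> a; C -> WB; W -> d | SS

No ε-productions.
No unit productions to eliminate.
TERM: introduce B -> a, A -> d and substitute in every rule of length ≥2.
BIN: S -> AWB becomes S -> AC, C -> WB.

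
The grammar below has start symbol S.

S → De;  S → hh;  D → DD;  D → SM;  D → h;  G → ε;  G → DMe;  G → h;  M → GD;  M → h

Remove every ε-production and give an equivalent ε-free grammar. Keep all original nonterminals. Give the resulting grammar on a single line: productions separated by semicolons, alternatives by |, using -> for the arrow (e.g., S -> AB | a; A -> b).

Nullable set: {G}.
Drop G -> ε.
M -> GD: G nullable, giving D | GD.
Unchanged (no nullable symbols): S -> De; S -> hh; D -> DD; D -> SM; D -> h; G -> DMe; G -> h; M -> h.

S -> De | hh; D -> h | DD | SM; G -> h | DMe; M -> D | h | GD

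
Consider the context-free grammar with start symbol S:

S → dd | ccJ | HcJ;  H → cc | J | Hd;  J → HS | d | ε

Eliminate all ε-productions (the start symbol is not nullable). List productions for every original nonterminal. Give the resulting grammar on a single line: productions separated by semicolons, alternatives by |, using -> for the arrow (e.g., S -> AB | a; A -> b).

Nullable set: {H, J}.
S -> HcJ: H, J nullable, giving Hc | HcJ | c | cJ.
S -> ccJ: J nullable, giving cc | ccJ.
H -> Hd: H nullable, giving Hd | d.
H -> J: J nullable, giving J.
Drop J -> ε.
J -> HS: H nullable, giving HS | S.
Unchanged (no nullable symbols): S -> dd; H -> cc; J -> d.

S -> c | Hc | cJ | cc | dd | HcJ | ccJ; H -> J | d | Hd | cc; J -> S | d | HS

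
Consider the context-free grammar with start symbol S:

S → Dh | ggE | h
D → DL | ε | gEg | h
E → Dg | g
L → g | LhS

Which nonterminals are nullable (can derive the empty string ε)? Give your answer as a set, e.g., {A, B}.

{D}

Directly nullable (have an ε-rule): {D}.
Not nullable: E, L, S — each has a terminal in every rule's right-hand side or depends on a non-nullable symbol.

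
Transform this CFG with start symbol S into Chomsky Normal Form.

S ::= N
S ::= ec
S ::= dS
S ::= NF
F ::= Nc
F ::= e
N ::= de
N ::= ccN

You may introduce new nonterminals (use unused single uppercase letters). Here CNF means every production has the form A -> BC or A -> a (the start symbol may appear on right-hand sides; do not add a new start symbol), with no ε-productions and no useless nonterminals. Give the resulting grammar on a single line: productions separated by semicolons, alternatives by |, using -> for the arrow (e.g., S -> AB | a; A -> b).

No ε-productions.
After unit-elimination: S -> NF | dS | de | ec | ccN; F -> e | Nc; N -> de | ccN.
TERM: introduce A -> c, B -> d, C -> e and substitute in every rule of length ≥2.
BIN: N -> AAN becomes N -> AD, D -> AN; S -> AAN becomes S -> AE, E -> AN.

S -> AE | BC | BS | CA | NF; A -> c; B -> d; C -> e; D -> AN; E -> AN; F -> e | NA; N -> AD | BC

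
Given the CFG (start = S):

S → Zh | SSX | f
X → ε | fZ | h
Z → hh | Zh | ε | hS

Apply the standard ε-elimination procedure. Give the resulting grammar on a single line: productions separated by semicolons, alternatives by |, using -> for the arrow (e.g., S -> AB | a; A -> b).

S -> f | h | SS | Zh | SSX; X -> f | h | fZ; Z -> h | Zh | hS | hh

Nullable set: {X, Z}.
S -> SSX: X nullable, giving SS | SSX.
S -> Zh: Z nullable, giving Zh | h.
Drop X -> ε.
X -> fZ: Z nullable, giving f | fZ.
Drop Z -> ε.
Z -> Zh: Z nullable, giving Zh | h.
Unchanged (no nullable symbols): S -> f; X -> h; Z -> hS; Z -> hh.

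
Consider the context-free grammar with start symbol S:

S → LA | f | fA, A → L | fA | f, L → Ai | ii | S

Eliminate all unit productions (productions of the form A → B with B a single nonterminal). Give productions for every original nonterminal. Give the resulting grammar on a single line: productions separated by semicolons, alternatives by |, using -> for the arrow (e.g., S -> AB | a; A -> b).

Unit productions: A->L, L->S.
Unit pairs (A ⇒* B via units): (A,L), (A,S), (L,S).
S: inherits non-unit rules of {S} → LA | f | fA.
A: inherits non-unit rules of {A, L, S} → Ai | LA | f | fA | ii.
L: inherits non-unit rules of {L, S} → Ai | LA | f | fA | ii.

S -> f | LA | fA; A -> f | Ai | LA | fA | ii; L -> f | Ai | LA | fA | ii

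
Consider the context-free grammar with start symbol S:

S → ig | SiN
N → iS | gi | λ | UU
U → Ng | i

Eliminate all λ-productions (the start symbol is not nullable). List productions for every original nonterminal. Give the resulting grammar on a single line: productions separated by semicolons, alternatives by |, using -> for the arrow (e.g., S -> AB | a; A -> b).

Nullable set: {N}.
S -> SiN: N nullable, giving Si | SiN.
Drop N -> λ.
U -> Ng: N nullable, giving Ng | g.
Unchanged (no nullable symbols): S -> ig; N -> UU; N -> gi; N -> iS; U -> i.

S -> Si | ig | SiN; N -> UU | gi | iS; U -> g | i | Ng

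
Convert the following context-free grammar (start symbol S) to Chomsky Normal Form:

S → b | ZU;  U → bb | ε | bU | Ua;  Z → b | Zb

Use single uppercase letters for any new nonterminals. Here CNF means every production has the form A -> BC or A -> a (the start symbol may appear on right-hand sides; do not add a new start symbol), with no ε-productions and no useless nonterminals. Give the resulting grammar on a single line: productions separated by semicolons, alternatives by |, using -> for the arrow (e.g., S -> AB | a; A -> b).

S -> b | ZA | ZU; A -> b; B -> a; U -> a | b | AA | AU | UB; Z -> b | ZA

Nullable: {U}; after ε-elimination: S -> Z | b | ZU; U -> a | b | Ua | bU | bb; Z -> b | Zb.
After unit-elimination: S -> b | ZU | Zb; U -> a | b | Ua | bU | bb; Z -> b | Zb.
TERM: introduce B -> a, A -> b and substitute in every rule of length ≥2.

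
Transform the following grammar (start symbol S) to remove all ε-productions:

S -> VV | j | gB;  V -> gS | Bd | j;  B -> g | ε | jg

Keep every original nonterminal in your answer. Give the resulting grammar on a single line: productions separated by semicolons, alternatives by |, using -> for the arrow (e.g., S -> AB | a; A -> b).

Nullable set: {B}.
S -> gB: B nullable, giving g | gB.
Drop B -> ε.
V -> Bd: B nullable, giving Bd | d.
Unchanged (no nullable symbols): S -> VV; S -> j; B -> g; B -> jg; V -> gS; V -> j.

S -> g | j | VV | gB; B -> g | jg; V -> d | j | Bd | gS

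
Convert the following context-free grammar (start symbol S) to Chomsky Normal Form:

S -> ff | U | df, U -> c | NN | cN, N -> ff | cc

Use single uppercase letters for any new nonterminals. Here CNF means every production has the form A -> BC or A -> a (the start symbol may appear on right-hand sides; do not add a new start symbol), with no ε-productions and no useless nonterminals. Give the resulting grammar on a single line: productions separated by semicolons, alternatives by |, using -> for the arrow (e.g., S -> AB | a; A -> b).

S -> c | AN | BB | CB | NN; A -> c; B -> f; C -> d; N -> AA | BB

No ε-productions.
After unit-elimination: S -> c | NN | cN | df | ff; N -> cc | ff; U -> c | NN | cN.
TERM: introduce A -> c, C -> d, B -> f and substitute in every rule of length ≥2.
Drop unreachable/unproductive: U.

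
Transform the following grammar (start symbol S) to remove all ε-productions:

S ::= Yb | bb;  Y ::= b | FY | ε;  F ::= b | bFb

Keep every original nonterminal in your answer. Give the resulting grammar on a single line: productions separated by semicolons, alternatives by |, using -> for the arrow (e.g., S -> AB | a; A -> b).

S -> b | Yb | bb; F -> b | bFb; Y -> F | b | FY

Nullable set: {Y}.
S -> Yb: Y nullable, giving Yb | b.
Drop Y -> ε.
Y -> FY: Y nullable, giving F | FY.
Unchanged (no nullable symbols): S -> bb; F -> b; F -> bFb; Y -> b.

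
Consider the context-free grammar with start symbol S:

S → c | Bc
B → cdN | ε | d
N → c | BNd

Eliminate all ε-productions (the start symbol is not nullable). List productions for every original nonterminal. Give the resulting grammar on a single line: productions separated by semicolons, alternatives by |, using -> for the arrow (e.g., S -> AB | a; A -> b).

S -> c | Bc; B -> d | cdN; N -> c | Nd | BNd

Nullable set: {B}.
S -> Bc: B nullable, giving Bc | c.
Drop B -> ε.
N -> BNd: B nullable, giving BNd | Nd.
Unchanged (no nullable symbols): S -> c; B -> cdN; B -> d; N -> c.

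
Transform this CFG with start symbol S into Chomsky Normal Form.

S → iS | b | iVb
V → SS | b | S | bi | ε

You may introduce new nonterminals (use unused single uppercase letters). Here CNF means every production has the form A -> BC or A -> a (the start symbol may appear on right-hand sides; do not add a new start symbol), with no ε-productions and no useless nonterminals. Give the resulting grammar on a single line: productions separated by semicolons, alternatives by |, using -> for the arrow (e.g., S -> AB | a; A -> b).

S -> b | AB | AC | AS; A -> i; B -> b; C -> VB; D -> VB; V -> b | AB | AD | AS | BA | SS

Nullable: {V}; after ε-elimination: S -> b | iS | ib | iVb; V -> S | b | SS | bi.
After unit-elimination: S -> b | iS | ib | iVb; V -> b | SS | bi | iS | ib | iVb.
TERM: introduce B -> b, A -> i and substitute in every rule of length ≥2.
BIN: S -> AVB becomes S -> AC, C -> VB; V -> AVB becomes V -> AD, D -> VB.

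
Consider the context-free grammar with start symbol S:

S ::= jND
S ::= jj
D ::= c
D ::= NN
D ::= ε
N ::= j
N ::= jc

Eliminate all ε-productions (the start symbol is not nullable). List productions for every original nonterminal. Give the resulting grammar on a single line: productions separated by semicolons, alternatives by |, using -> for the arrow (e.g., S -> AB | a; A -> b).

S -> jN | jj | jND; D -> c | NN; N -> j | jc

Nullable set: {D}.
S -> jND: D nullable, giving jN | jND.
Drop D -> ε.
Unchanged (no nullable symbols): S -> jj; D -> NN; D -> c; N -> j; N -> jc.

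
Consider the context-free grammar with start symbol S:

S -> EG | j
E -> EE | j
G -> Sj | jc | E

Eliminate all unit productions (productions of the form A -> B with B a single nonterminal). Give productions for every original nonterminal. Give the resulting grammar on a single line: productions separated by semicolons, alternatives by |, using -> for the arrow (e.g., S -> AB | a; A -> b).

S -> j | EG; E -> j | EE; G -> j | EE | Sj | jc

Unit productions: G->E.
Unit pairs (A ⇒* B via units): (G,E).
S: inherits non-unit rules of {S} → EG | j.
E: inherits non-unit rules of {E} → EE | j.
G: inherits non-unit rules of {E, G} → EE | Sj | j | jc.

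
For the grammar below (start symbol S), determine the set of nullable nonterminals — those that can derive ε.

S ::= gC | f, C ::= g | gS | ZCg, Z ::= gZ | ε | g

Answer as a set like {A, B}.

{Z}

Directly nullable (have an ε-rule): {Z}.
Not nullable: C, S — each has a terminal in every rule's right-hand side or depends on a non-nullable symbol.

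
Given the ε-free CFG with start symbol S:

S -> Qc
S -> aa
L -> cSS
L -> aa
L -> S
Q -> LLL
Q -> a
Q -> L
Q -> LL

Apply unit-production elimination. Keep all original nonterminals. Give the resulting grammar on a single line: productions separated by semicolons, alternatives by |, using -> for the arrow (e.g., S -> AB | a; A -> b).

Unit productions: L->S, Q->L.
Unit pairs (A ⇒* B via units): (L,S), (Q,L), (Q,S).
S: inherits non-unit rules of {S} → Qc | aa.
L: inherits non-unit rules of {L, S} → Qc | aa | cSS.
Q: inherits non-unit rules of {L, Q, S} → LL | LLL | Qc | a | aa | cSS.

S -> Qc | aa; L -> Qc | aa | cSS; Q -> a | LL | Qc | aa | LLL | cSS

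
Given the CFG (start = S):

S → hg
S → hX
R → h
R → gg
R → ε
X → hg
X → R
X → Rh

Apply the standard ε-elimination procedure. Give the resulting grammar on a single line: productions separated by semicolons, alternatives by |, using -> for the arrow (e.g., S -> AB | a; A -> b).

S -> h | hX | hg; R -> h | gg; X -> R | h | Rh | hg

Nullable set: {R, X}.
S -> hX: X nullable, giving h | hX.
Drop R -> ε.
X -> R: R nullable, giving R.
X -> Rh: R nullable, giving Rh | h.
Unchanged (no nullable symbols): S -> hg; R -> gg; R -> h; X -> hg.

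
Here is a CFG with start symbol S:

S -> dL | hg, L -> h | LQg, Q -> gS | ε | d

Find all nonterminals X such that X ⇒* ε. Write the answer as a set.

{Q}

Directly nullable (have an ε-rule): {Q}.
Not nullable: L, S — each has a terminal in every rule's right-hand side or depends on a non-nullable symbol.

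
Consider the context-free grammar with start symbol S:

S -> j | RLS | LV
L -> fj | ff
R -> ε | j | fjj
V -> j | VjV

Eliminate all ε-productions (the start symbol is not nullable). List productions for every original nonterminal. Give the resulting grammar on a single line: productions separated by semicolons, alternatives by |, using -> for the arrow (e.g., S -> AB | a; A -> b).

Nullable set: {R}.
S -> RLS: R nullable, giving LS | RLS.
Drop R -> ε.
Unchanged (no nullable symbols): S -> LV; S -> j; L -> ff; L -> fj; R -> fjj; R -> j; V -> VjV; V -> j.

S -> j | LS | LV | RLS; L -> ff | fj; R -> j | fjj; V -> j | VjV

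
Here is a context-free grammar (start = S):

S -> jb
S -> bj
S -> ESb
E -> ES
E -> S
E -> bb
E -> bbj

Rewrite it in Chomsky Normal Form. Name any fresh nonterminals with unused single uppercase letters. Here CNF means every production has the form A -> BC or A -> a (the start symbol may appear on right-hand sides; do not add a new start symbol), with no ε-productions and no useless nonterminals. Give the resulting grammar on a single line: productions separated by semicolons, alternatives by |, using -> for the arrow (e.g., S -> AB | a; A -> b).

S -> AB | BA | EF; A -> b; B -> j; C -> AB; D -> SA; E -> AA | AB | AC | BA | ED | ES; F -> SA

No ε-productions.
After unit-elimination: S -> bj | jb | ESb; E -> ES | bb | bj | jb | ESb | bbj.
TERM: introduce A -> b, B -> j and substitute in every rule of length ≥2.
BIN: E -> AAB becomes E -> AC, C -> AB; E -> ESA becomes E -> ED, D -> SA; S -> ESA becomes S -> EF, F -> SA.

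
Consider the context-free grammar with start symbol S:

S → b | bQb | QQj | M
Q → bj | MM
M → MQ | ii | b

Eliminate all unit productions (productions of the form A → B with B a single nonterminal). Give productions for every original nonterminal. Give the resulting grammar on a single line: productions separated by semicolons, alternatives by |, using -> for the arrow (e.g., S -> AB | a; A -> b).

S -> b | MQ | ii | QQj | bQb; M -> b | MQ | ii; Q -> MM | bj

Unit productions: S->M.
Unit pairs (A ⇒* B via units): (S,M).
S: inherits non-unit rules of {M, S} → MQ | QQj | b | bQb | ii.
M: inherits non-unit rules of {M} → MQ | b | ii.
Q: inherits non-unit rules of {Q} → MM | bj.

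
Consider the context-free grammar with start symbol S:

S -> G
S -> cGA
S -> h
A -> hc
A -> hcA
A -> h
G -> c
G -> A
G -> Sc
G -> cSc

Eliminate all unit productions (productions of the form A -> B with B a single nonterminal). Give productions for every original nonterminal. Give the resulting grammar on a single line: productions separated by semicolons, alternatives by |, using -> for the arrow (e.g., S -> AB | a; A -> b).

Unit productions: G->A, S->G.
Unit pairs (A ⇒* B via units): (G,A), (S,A), (S,G).
S: inherits non-unit rules of {A, G, S} → Sc | c | cGA | cSc | h | hc | hcA.
A: inherits non-unit rules of {A} → h | hc | hcA.
G: inherits non-unit rules of {A, G} → Sc | c | cSc | h | hc | hcA.

S -> c | h | Sc | hc | cGA | cSc | hcA; A -> h | hc | hcA; G -> c | h | Sc | hc | cSc | hcA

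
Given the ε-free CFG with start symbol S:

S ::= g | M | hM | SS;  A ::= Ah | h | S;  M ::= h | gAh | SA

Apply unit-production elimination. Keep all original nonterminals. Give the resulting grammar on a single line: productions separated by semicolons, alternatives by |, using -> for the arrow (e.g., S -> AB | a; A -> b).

Unit productions: A->S, S->M.
Unit pairs (A ⇒* B via units): (A,M), (A,S), (S,M).
S: inherits non-unit rules of {M, S} → SA | SS | g | gAh | h | hM.
A: inherits non-unit rules of {A, M, S} → Ah | SA | SS | g | gAh | h | hM.
M: inherits non-unit rules of {M} → SA | gAh | h.

S -> g | h | SA | SS | hM | gAh; A -> g | h | Ah | SA | SS | hM | gAh; M -> h | SA | gAh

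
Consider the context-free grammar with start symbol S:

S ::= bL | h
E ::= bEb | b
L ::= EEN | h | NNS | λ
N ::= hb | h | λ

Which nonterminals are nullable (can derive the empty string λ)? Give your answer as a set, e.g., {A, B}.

{L, N}

Directly nullable (have an ε-rule): {L, N}.
Not nullable: E, S — each has a terminal in every rule's right-hand side or depends on a non-nullable symbol.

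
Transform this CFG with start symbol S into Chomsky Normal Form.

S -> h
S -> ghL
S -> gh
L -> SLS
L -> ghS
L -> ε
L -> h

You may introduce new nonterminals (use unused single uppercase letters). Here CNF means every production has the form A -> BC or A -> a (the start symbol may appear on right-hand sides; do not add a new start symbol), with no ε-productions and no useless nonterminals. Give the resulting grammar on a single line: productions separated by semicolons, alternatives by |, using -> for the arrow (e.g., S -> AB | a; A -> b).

S -> h | AB | AE; A -> g; B -> h; C -> BS; D -> LS; E -> BL; L -> h | AC | SD | SS

Nullable: {L}; after ε-elimination: S -> h | gh | ghL; L -> h | SS | SLS | ghS.
No unit productions to eliminate.
TERM: introduce A -> g, B -> h and substitute in every rule of length ≥2.
BIN: L -> ABS becomes L -> AC, C -> BS; L -> SLS becomes L -> SD, D -> LS; S -> ABL becomes S -> AE, E -> BL.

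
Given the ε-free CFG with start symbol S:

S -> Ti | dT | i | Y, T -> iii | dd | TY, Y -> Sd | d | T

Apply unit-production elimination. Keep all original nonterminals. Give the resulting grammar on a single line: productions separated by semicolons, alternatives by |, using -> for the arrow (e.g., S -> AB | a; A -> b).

S -> d | i | Sd | TY | Ti | dT | dd | iii; T -> TY | dd | iii; Y -> d | Sd | TY | dd | iii

Unit productions: S->Y, Y->T.
Unit pairs (A ⇒* B via units): (S,T), (S,Y), (Y,T).
S: inherits non-unit rules of {S, T, Y} → Sd | TY | Ti | d | dT | dd | i | iii.
T: inherits non-unit rules of {T} → TY | dd | iii.
Y: inherits non-unit rules of {T, Y} → Sd | TY | d | dd | iii.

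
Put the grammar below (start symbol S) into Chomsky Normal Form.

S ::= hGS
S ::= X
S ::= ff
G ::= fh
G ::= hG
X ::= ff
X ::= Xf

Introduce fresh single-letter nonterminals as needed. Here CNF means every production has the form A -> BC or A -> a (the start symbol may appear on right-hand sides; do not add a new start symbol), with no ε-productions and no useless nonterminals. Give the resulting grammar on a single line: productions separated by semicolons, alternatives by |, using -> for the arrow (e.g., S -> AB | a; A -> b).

S -> AA | BC | XA; A -> f; B -> h; C -> GS; G -> AB | BG; X -> AA | XA

No ε-productions.
After unit-elimination: S -> Xf | ff | hGS; G -> fh | hG; X -> Xf | ff.
TERM: introduce A -> f, B -> h and substitute in every rule of length ≥2.
BIN: S -> BGS becomes S -> BC, C -> GS.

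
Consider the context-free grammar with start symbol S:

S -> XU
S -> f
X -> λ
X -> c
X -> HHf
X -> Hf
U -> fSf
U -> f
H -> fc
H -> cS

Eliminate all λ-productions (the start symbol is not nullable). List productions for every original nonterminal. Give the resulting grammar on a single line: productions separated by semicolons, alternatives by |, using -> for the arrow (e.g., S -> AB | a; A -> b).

Nullable set: {X}.
S -> XU: X nullable, giving U | XU.
Drop X -> λ.
Unchanged (no nullable symbols): S -> f; H -> cS; H -> fc; U -> f; U -> fSf; X -> HHf; X -> Hf; X -> c.

S -> U | f | XU; H -> cS | fc; U -> f | fSf; X -> c | Hf | HHf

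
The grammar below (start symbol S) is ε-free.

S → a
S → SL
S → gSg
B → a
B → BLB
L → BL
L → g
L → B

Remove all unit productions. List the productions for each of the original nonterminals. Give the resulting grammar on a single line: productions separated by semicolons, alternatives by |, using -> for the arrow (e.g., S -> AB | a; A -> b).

S -> a | SL | gSg; B -> a | BLB; L -> a | g | BL | BLB

Unit productions: L->B.
Unit pairs (A ⇒* B via units): (L,B).
S: inherits non-unit rules of {S} → SL | a | gSg.
B: inherits non-unit rules of {B} → BLB | a.
L: inherits non-unit rules of {B, L} → BL | BLB | a | g.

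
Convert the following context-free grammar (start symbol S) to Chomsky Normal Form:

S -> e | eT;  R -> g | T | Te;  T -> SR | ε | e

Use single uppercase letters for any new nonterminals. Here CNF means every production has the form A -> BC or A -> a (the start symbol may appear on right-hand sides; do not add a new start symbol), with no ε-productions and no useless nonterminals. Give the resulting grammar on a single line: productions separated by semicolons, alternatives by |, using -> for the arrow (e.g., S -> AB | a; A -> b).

Nullable: {R, T}; after ε-elimination: S -> e | eT; R -> T | e | g | Te; T -> S | e | SR.
After unit-elimination: S -> e | eT; R -> e | g | SR | Te | eT; T -> e | SR | eT.
TERM: introduce A -> e and substitute in every rule of length ≥2.

S -> e | AT; A -> e; R -> e | g | AT | SR | TA; T -> e | AT | SR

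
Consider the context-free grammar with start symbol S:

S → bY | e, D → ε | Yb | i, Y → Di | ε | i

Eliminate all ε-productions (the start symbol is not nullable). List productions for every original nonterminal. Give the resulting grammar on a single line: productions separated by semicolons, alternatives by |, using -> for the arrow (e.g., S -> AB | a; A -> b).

Nullable set: {D, Y}.
S -> bY: Y nullable, giving b | bY.
Drop D -> ε.
D -> Yb: Y nullable, giving Yb | b.
Drop Y -> ε.
Y -> Di: D nullable, giving Di | i.
Unchanged (no nullable symbols): S -> e; D -> i; Y -> i.

S -> b | e | bY; D -> b | i | Yb; Y -> i | Di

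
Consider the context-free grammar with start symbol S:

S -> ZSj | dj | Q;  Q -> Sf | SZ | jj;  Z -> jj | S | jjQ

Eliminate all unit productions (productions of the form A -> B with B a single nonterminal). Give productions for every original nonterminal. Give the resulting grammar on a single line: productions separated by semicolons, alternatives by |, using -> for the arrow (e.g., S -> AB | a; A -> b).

Unit productions: S->Q, Z->S.
Unit pairs (A ⇒* B via units): (S,Q), (Z,Q), (Z,S).
S: inherits non-unit rules of {Q, S} → SZ | Sf | ZSj | dj | jj.
Q: inherits non-unit rules of {Q} → SZ | Sf | jj.
Z: inherits non-unit rules of {Q, S, Z} → SZ | Sf | ZSj | dj | jj | jjQ.

S -> SZ | Sf | dj | jj | ZSj; Q -> SZ | Sf | jj; Z -> SZ | Sf | dj | jj | ZSj | jjQ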